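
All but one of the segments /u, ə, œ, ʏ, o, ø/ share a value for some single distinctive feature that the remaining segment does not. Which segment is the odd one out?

ə

/œ, ø, u, o, ʏ/ are all [+round], but /ə/ (mid central vowel (schwa)) is [−round]. No other single segment can be removed to leave a set sharing one feature value that the removed segment lacks, so /ə/ is the odd one out.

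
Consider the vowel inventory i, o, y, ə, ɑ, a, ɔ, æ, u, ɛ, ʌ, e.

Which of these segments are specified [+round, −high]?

Eliminate segments failing any feature: /i, ə, ɑ, a, æ, ɛ, ʌ, e/ are [−round]; /y, u/ are [+high]. The remaining /o, ɔ/ satisfy [+round], [−high].

o, ɔ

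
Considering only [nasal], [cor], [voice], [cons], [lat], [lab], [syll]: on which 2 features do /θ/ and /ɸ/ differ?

/θ/ (voiceless dental fricative) and /ɸ/ (voiceless bilabial fricative) agree on [-nasal], [-voice], [+consonantal], [-lateral], [-syllabic]. They differ on [labial] (/θ/ [-], /ɸ/ [+]), [coronal] (/θ/ [+], /ɸ/ [-]).

[labial], [coronal]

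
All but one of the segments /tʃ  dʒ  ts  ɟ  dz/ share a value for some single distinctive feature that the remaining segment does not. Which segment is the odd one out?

ɟ

The remaining segments after removing /ɟ/ share [+delayed release]; /ɟ/ (voiced palatal stop) is [−delayed release]. For every other candidate removal, the leftover set fails to share any single feature value that the removed segment lacks.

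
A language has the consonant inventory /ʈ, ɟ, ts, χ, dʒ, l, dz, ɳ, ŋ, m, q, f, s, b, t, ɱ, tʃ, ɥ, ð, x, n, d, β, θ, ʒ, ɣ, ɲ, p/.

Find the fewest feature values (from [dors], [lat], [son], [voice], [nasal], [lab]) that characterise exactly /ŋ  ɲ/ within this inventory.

[+nasal, +dors]

Every target segment is [+nasal], [+dorsal]; each remaining inventory member fails at least one of these. Each conjunct is needed — [+dorsal] alone would also admit /ɟ, χ, q, ɥ, …/; [+nasal] alone would also admit /ɳ, m, ɱ, n/ — and no other single listed feature has exactly this extension, so two is the minimum.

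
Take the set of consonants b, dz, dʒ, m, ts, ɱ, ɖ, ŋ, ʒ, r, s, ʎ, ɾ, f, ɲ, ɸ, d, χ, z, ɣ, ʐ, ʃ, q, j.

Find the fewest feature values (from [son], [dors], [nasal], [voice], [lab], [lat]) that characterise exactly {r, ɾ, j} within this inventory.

[+son, -nasal, -lat]

The class [+sonorant], [-nasal], [-lateral] has exactly /r, ɾ, j/ as its extension in this inventory. No smaller conjunction from the listed features achieves this: [-nasal, -lateral] alone would also admit /b, dz, dʒ, ts, …/; [+sonorant, -lateral] alone would also admit /m, ɱ, ŋ, ɲ/; [+sonorant, -nasal] alone would also admit /ʎ/; and checking the remaining two-feature bundles turns up none with this extension.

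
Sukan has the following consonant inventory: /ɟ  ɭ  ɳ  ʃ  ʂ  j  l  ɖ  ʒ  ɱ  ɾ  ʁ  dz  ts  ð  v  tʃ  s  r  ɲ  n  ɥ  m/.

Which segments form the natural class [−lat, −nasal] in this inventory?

ɟ, ʃ, ʂ, j, ɖ, ʒ, ɾ, ʁ, dz, ts, ð, v, tʃ, s, r, ɥ

Eliminate segments failing any feature: /ɭ, l/ are [+lateral]; /ɳ, ɱ, ɲ, n, m/ are [+nasal]. The remaining /ɟ, ʃ, ʂ, j, ɖ, ʒ, ɾ, ʁ, dz, ts, ð, v, tʃ, s, r, ɥ/ satisfy [−lateral], [−nasal].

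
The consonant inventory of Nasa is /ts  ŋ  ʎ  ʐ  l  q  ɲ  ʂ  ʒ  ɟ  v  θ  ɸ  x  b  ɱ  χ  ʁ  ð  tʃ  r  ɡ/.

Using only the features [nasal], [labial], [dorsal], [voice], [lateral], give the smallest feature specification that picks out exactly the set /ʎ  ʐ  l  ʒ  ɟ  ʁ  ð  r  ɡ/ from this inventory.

Every target segment is [+voice], [-nasal], [-labial]; each remaining inventory member fails at least one of these. Each conjunct is needed — [-nasal, -labial] alone would also admit /ts, q, ʂ, θ, …/; [+voice, -labial] alone would also admit /ŋ, ɲ/; [+voice, -nasal] alone would also admit /v, b/ — and no other combination of two listed features has exactly this extension, so three is the minimum.

[+voice, -nasal, -labial]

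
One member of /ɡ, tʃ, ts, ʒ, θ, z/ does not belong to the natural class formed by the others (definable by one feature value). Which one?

ɡ

[coronal] (equivalently [dorsal]) groups all but one: /ʒ, tʃ, z, ts, θ/ share [+coronal] while /ɡ/ (voiced velar stop) alone is [−coronal]. Removing any other segment would not leave a single-feature class that excludes it.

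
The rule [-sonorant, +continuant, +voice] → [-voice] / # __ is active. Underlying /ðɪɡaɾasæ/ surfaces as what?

Only the initial segment /ð/ is both word-initial and matches the structural description. It is a voiced dental fricative, so [-sonorant, +continuant, +voice] holds; changing it to [-voice] with all other features held fixed yields /θ/ (voiceless dental fricative). No other segment meets both the structural description and the environment, so the output is [θɪɡaɾasæ].

[θɪɡaɾasæ]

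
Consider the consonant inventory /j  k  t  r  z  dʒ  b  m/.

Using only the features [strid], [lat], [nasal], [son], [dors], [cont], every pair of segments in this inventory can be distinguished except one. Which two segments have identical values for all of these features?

/b/ (voiced bilabial stop) and /t/ (voiceless alveolar stop) are both [−strident], [−lateral], [−nasal], [−sonorant], [−dorsal], [−continuant], so none of the listed features separates them. (They do differ in [voice], [labial] and [coronal], which are not among the given features.) Every other pair in the inventory differs on at least one listed feature.

b, t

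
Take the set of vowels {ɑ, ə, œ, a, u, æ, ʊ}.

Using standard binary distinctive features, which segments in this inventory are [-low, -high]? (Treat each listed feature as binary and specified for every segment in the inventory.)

ə, œ

Eliminate segments failing any feature: /ɑ, a, æ/ are [+low]; /u, ʊ/ are [+high]. The remaining /ə, œ/ satisfy [-low], [-high].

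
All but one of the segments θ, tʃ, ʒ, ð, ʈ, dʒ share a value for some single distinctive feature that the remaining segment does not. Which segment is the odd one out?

/ð, ʒ, tʃ, dʒ, θ/ are all [+distributed], but /ʈ/ (voiceless retroflex stop) is [-distributed]. No other single segment can be removed to leave a set sharing one feature value that the removed segment lacks, so /ʈ/ is the odd one out.

ʈ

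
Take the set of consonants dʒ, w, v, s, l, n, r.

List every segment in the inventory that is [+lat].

The feature [lateral] marks segments produced with airflow around the side(s) of the tongue. In this inventory /l/ has that property, so it is [+lateral]; /dʒ, w, v, s, n, r/ are [−lateral].

l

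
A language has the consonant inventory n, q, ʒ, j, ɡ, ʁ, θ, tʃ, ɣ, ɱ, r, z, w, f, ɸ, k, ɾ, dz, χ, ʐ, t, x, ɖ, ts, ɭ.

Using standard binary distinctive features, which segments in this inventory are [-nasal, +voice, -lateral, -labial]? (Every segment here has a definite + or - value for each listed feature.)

ʒ, j, ɡ, ʁ, ɣ, r, z, ɾ, dz, ʐ, ɖ

First, the [-nasal] segments are /q, ʒ, j, ɡ, ʁ, θ, tʃ, ɣ, r, z, w, f, ɸ, k, ɾ, dz, χ, ʐ, t, x, ɖ, ts, ɭ/.
Among these, [+voice] gives /ʒ, j, ɡ, ʁ, ɣ, r, z, w, ɾ, dz, ʐ, ɖ, ɭ/.
Among these, [-lateral] gives /ʒ, j, ɡ, ʁ, ɣ, r, z, w, ɾ, dz, ʐ, ɖ/.
Among these, [-labial] leaves /ʒ, j, ɡ, ʁ, ɣ, r, z, ɾ, dz, ʐ, ɖ/.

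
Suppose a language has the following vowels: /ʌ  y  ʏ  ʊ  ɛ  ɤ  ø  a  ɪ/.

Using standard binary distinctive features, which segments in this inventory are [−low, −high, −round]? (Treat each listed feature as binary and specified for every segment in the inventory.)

The [−low] segments are /ʌ, y, ʏ, ʊ, ɛ, ɤ, ø, ɪ/.
Intersecting with [−high] gives /ʌ, ɛ, ɤ, ø/.
Among these, [−round] leaves /ʌ, ɛ, ɤ/.

ʌ, ɛ, ɤ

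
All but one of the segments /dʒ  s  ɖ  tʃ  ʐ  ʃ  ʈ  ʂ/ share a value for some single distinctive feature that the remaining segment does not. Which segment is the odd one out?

s

/ʈ, ʃ, ʂ, dʒ, ɖ, tʃ, ʐ/ are all [-anterior], but /s/ (voiceless alveolar fricative) is [+anterior]. No other single segment can be removed to leave a set sharing one feature value that the removed segment lacks, so /s/ is the odd one out.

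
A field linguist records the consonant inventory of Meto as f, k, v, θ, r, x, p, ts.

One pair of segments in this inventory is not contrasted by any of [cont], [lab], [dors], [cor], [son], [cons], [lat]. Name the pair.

Both /v/ and /f/ are [+continuant], [+labial], [−dorsal], [−coronal], [−sonorant], [+consonantal], [−lateral]. Since the list omits [voice] — which does distinguish the voiced labiodental fricative from the voiceless labiodental fricative — this pair collapses; all other pairs remain distinct.

v, f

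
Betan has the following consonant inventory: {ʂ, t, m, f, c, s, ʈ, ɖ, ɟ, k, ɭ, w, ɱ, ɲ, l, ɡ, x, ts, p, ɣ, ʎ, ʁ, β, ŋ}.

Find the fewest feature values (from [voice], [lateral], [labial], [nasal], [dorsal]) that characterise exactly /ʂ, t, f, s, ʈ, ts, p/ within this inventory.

/ʂ, t, f, s, ʈ, ts, p/ are all [−voice], [−dorsal], and no other segment in the inventory matches both values. Dropping any one of them over-generates: [−dorsal] alone would also admit /m, ɖ, ɭ, ɱ, …/; [−voice] alone would also admit /c, k, x/. No other single listed feature picks out exactly this set either, so fewer than two features will not do.

[−voice, −dorsal]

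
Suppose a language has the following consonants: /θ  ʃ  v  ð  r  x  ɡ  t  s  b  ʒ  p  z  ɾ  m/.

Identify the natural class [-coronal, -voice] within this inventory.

Checking each segment against [-coronal], [-voice]: /x/ (voiceless velar fricative), /p/ (voiceless bilabial stop) satisfy every feature; every other segment in the inventory fails at least one.

x, p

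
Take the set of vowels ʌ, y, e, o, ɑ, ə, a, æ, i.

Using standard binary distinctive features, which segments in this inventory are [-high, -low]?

ʌ, e, o, ə

Eliminate segments failing any feature: /y, i/ are [+high]; /ɑ, a, æ/ are [+low]. The remaining /ʌ, e, o, ə/ satisfy [-high], [-low].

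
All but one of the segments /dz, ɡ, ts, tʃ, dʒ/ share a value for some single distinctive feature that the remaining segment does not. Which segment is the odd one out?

The remaining segments after removing /ɡ/ share [+delayed release]; /ɡ/ (voiced velar stop) is [-delayed release]. For every other candidate removal, the leftover set fails to share any single feature value that the removed segment lacks.

ɡ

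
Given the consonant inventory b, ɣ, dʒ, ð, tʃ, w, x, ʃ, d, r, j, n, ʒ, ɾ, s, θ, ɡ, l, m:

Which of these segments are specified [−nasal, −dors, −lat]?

b, dʒ, ð, tʃ, ʃ, d, r, ʒ, ɾ, s, θ

Checking each segment against [−nasal], [−dorsal], [−lateral]: /b/ (voiced bilabial stop), /dʒ/ (voiced postalveolar affricate), /ð/ (voiced dental fricative), /tʃ/ (voiceless postalveolar affricate), /ʃ/ (voiceless postalveolar fricative), /d/ (voiced alveolar stop), among others, satisfy every feature; every other segment in the inventory fails at least one.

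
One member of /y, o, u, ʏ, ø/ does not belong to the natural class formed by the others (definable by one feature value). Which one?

[tense] groups all but one: /o, ø, u, y/ share [+tense] while /ʏ/ (high front rounded lax vowel) alone is [−tense]. Removing any other segment would not leave a single-feature class that excludes it.

ʏ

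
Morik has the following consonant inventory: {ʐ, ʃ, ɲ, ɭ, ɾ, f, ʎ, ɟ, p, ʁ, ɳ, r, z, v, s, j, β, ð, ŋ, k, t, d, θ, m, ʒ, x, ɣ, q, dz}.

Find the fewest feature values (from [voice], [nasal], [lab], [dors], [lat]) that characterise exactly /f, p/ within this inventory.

The class [-voice], [+labial] has exactly /f, p/ as its extension in this inventory. No smaller conjunction from the listed features achieves this: [+labial] alone would also admit /v, β, m/; [-voice] alone would also admit /ʃ, s, k, t, …/; and checking the remaining single features turns up none with this extension.

[-voice, +lab]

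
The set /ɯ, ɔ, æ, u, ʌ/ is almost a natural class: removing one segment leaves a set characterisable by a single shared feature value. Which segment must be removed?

The remaining segments after removing /æ/ share [+back]; /æ/ (low front unrounded vowel) is [-back]. For every other candidate removal, the leftover set fails to share any single feature value that the removed segment lacks.

æ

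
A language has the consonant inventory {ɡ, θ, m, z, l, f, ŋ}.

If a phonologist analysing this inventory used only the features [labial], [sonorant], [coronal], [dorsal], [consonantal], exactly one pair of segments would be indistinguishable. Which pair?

Both /z/ and /θ/ are [-labial], [-sonorant], [+coronal], [-dorsal], [+consonantal]. Since the list omits [voice], [strident] and [distributed] — which do distinguish the voiced alveolar fricative from the voiceless dental fricative — this pair collapses; all other pairs remain distinct.

z, θ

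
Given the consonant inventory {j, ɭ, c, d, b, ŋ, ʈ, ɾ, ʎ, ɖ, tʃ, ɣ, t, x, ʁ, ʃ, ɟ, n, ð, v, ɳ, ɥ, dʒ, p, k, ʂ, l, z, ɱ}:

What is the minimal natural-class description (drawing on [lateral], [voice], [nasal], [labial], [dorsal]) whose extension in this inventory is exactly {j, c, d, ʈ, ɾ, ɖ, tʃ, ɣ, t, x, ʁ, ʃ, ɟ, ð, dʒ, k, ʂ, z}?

[-nasal, -lateral, -labial]

Every target segment is [-nasal], [-lateral], [-labial]; each remaining inventory member fails at least one of these. Each conjunct is needed — [-lateral, -labial] alone would also admit /ŋ, n, ɳ/; [-nasal, -labial] alone would also admit /ɭ, ʎ, l/; [-nasal, -lateral] alone would also admit /b, v, ɥ, p/ — and no other combination of two listed features has exactly this extension, so three is the minimum.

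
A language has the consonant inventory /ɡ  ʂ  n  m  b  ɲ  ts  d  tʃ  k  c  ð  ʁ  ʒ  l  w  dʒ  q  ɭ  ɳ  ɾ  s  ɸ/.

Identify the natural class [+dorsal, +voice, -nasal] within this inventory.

ɡ, ʁ, w

Eliminate segments failing any feature: /ʂ, n, m, b, ts, d, tʃ, ð, ʒ, l, dʒ, ɭ, ɳ, ɾ, s, ɸ/ are [-dorsal]; /ɲ/ is [+nasal]; /k, c, q/ are [-voice]. The remaining /ɡ, ʁ, w/ satisfy [+dorsal], [+voice], [-nasal].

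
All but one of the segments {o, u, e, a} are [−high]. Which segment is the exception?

/a, e, o/ are all [−high]; /u/ (high back rounded tense vowel) is [+high].

u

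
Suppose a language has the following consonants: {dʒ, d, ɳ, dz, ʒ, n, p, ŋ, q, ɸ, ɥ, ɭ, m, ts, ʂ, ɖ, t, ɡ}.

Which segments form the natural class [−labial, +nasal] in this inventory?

ɳ, n, ŋ

Eliminate segments failing any feature: /dʒ, d, dz, ʒ, q, ɭ, ts, ʂ, ɖ, t, ɡ/ are [−nasal]; /p, ɸ, ɥ, m/ are [+labial]. The remaining /ɳ, n, ŋ/ satisfy [−labial], [+nasal].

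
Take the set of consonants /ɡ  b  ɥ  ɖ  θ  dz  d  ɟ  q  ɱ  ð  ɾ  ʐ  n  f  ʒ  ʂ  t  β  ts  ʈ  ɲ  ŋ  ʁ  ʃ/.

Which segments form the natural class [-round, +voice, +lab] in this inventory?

First, the [-round] segments are /ɡ, b, ɖ, θ, dz, d, ɟ, q, ɱ, ð, ɾ, ʐ, n, f, ʒ, ʂ, t, β, ts, ʈ, ɲ, ŋ, ʁ, ʃ/.
Intersecting with [+voice] gives /ɡ, b, ɖ, dz, d, ɟ, ɱ, ð, ɾ, ʐ, n, ʒ, β, ɲ, ŋ, ʁ/.
Among these, [+labial] leaves /b, ɱ, β/.

b, ɱ, β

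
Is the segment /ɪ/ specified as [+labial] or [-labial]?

/ɪ/ is the high front unrounded lax vowel, hence [-labial].

[-labial]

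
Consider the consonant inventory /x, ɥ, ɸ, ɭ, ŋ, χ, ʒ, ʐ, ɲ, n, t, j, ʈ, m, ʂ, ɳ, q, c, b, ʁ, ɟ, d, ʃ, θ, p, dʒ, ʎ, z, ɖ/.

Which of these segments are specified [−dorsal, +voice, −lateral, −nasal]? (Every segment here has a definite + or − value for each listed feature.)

ʒ, ʐ, b, d, dʒ, z, ɖ

The [−dorsal] segments are /ɸ, ɭ, ʒ, ʐ, n, t, ʈ, m, ʂ, ɳ, b, d, ʃ, θ, p, dʒ, z, ɖ/.
Intersecting with [+voice] gives /ɭ, ʒ, ʐ, n, m, ɳ, b, d, dʒ, z, ɖ/.
Of those, [−lateral] gives /ʒ, ʐ, n, m, ɳ, b, d, dʒ, z, ɖ/.
Then [−nasal] leaves /ʒ, ʐ, b, d, dʒ, z, ɖ/.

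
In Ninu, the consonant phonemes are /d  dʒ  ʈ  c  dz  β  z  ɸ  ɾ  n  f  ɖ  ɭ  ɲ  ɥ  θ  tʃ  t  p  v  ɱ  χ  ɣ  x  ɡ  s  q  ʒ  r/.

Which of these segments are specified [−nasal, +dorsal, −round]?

c, χ, ɣ, x, ɡ, q

Checking each segment against [−nasal], [+dorsal], [−round]: /c/ (voiceless palatal stop), /χ/ (voiceless uvular fricative), /ɣ/ (voiced velar fricative), /x/ (voiceless velar fricative), /ɡ/ (voiced velar stop), /q/ (voiceless uvular stop) satisfy every feature; every other segment in the inventory fails at least one.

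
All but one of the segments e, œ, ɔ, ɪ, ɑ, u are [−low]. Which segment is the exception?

ɑ

/ɔ, œ, u, ɪ, e/ are all [−low]; /ɑ/ (low back unrounded vowel) is [+low].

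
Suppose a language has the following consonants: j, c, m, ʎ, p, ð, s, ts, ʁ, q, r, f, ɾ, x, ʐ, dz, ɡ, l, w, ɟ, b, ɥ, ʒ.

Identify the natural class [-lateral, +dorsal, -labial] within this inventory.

Eliminate segments failing any feature: /m, p, ð, s, ts, r, f, ɾ, ʐ, dz, b, ʒ/ are [-dorsal]; /ʎ, l/ are [+lateral]; /w, ɥ/ are [+labial]. The remaining /j, c, ʁ, q, x, ɡ, ɟ/ satisfy [-lateral], [+dorsal], [-labial].

j, c, ʁ, q, x, ɡ, ɟ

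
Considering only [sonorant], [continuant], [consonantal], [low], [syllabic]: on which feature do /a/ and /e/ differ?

[low]

The two segments share [+sonorant], [+continuant], [-consonantal], [+syllabic]. The only feature from the list on which they differ: /a/ is [+low] while /e/ is [-low].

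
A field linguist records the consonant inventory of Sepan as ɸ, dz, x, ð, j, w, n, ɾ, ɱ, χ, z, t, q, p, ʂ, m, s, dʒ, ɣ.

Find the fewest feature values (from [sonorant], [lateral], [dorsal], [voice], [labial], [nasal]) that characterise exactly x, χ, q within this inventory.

[−voice, +dorsal]

The class [−voice], [+dorsal] has exactly /x, χ, q/ as its extension in this inventory. No smaller conjunction from the listed features achieves this: [+dorsal] alone would also admit /j, w, ɣ/; [−voice] alone would also admit /ɸ, t, p, ʂ, …/; and checking the remaining single features turns up none with this extension.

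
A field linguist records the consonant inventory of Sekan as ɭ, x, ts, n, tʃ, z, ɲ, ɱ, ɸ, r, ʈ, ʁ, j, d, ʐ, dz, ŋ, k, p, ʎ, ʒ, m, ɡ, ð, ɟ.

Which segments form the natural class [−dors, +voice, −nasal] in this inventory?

Among the inventory, the [−dorsal] segments are /ɭ, ts, n, tʃ, z, ɱ, ɸ, r, ʈ, d, ʐ, dz, p, ʒ, m, ð/.
Among these, [+voice] gives /ɭ, n, z, ɱ, r, d, ʐ, dz, ʒ, m, ð/.
Among these, [−nasal] leaves /ɭ, z, r, d, ʐ, dz, ʒ, ð/.

ɭ, z, r, d, ʐ, dz, ʒ, ð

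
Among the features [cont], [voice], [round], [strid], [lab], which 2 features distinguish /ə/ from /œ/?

/ə/ (mid central vowel (schwa)) and /œ/ (mid front rounded lax vowel) agree on [+continuant], [+voice], [−strident]. They differ on [labial] (/ə/ [−], /œ/ [+]), [round] (/ə/ [−], /œ/ [+]).

[labial], [round]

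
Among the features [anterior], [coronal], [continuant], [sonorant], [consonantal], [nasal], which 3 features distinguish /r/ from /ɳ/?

The two segments share [+coronal], [+sonorant], [+consonantal]. The only features from the list on which they differ: /r/ is [−nasal] while /ɳ/ is [+nasal]; /r/ is [+continuant] while /ɳ/ is [−continuant]; /r/ is [+anterior] while /ɳ/ is [−anterior].

[nasal], [continuant], [anterior]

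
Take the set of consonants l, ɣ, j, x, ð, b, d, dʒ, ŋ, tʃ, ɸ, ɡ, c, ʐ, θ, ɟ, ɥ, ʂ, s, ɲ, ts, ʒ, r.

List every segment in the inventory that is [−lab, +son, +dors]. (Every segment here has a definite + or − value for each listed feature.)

The [−labial] segments are /l, ɣ, j, x, ð, d, dʒ, ŋ, tʃ, ɡ, c, ʐ, θ, ɟ, ʂ, s, ɲ, ts, ʒ, r/.
Intersecting with [+sonorant] gives /l, j, ŋ, ɲ, r/.
Intersecting with [+dorsal] leaves /j, ŋ, ɲ/.

j, ŋ, ɲ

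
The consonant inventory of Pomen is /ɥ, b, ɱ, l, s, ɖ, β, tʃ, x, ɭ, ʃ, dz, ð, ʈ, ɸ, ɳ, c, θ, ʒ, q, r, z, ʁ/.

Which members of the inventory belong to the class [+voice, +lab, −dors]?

b, ɱ, β

Checking each segment against [+voice], [+labial], [−dorsal]: /b/ (voiced bilabial stop), /ɱ/ (labiodental nasal), /β/ (voiced bilabial fricative) satisfy every feature; every other segment in the inventory fails at least one.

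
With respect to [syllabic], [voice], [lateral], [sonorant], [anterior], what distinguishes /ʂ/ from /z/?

/ʂ/ (voiceless retroflex fricative) and /z/ (voiced alveolar fricative) agree on [-syllabic], [-lateral], [-sonorant]. They differ on [voice] (/ʂ/ [-], /z/ [+]), [anterior] (/ʂ/ [-], /z/ [+]).

[voice], [anterior]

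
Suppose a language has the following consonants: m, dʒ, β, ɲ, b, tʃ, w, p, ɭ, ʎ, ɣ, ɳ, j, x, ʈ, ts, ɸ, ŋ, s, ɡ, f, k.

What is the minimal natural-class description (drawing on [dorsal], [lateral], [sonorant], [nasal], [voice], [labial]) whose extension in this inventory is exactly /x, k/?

The class [-voice], [+dorsal] has exactly /x, k/ as its extension in this inventory. No smaller conjunction from the listed features achieves this: [+dorsal] alone would also admit /ɲ, w, ʎ, ɣ, …/; [-voice] alone would also admit /tʃ, p, ʈ, ts, …/; and checking the remaining single features turns up none with this extension.

[-voice, +dorsal]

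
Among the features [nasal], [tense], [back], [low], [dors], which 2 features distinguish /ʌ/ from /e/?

[back], [tense]

The two segments share [−nasal], [−low], [+dorsal]. The only features from the list on which they differ: /ʌ/ is [+back] while /e/ is [−back]; /ʌ/ is [−tense] while /e/ is [+tense].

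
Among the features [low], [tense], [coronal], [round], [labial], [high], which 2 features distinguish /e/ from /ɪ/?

[high], [tense]

/e/ is the mid front unrounded tense vowel and /ɪ/ is the high front unrounded lax vowel. Both are [−low], [−coronal], [−round], [−labial]. /e/ is [−high] while /ɪ/ is [+high]; /e/ is [+tense] while /ɪ/ is [−tense], so the distinguishing features are [high], [tense].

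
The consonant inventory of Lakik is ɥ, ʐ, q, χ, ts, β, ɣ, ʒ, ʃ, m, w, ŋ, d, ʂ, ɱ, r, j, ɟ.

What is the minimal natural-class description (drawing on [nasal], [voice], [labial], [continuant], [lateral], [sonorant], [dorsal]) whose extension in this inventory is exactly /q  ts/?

Every target segment is [−voice], [−continuant]; each remaining inventory member fails at least one of these. Each conjunct is needed — [−continuant] alone would also admit /m, ŋ, d, ɱ, …/; [−voice] alone would also admit /χ, ʃ, ʂ/ — and no other single listed feature has exactly this extension, so two is the minimum.

[−voice, −continuant]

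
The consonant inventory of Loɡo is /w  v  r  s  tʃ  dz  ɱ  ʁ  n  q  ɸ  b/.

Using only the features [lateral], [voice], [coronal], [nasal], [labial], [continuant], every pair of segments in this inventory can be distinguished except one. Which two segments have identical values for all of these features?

v, w

/v/ (voiced labiodental fricative) and /w/ (labial-velar glide) are both [−lateral], [+voice], [−coronal], [−nasal], [+labial], [+continuant], so none of the listed features separates them. (They do differ in [sonorant], [round] and [dorsal], which are not among the given features.) Every other pair in the inventory differs on at least one listed feature.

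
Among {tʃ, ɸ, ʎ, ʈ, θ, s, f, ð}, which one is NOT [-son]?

/ʈ, tʃ, s, θ, ð, f, ɸ/ are all [-sonorant]; /ʎ/ (palatal lateral approximant) is [+sonorant].

ʎ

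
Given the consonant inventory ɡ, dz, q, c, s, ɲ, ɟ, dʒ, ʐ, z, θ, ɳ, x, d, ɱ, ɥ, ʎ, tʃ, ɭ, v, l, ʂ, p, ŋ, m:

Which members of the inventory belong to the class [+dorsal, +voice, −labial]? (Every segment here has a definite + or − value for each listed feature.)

ɡ, ɲ, ɟ, ʎ, ŋ

First, the [+dorsal] segments are /ɡ, q, c, ɲ, ɟ, x, ɥ, ʎ, ŋ/.
Within that set, [+voice] gives /ɡ, ɲ, ɟ, ɥ, ʎ, ŋ/.
Among these, [−labial] leaves /ɡ, ɲ, ɟ, ʎ, ŋ/.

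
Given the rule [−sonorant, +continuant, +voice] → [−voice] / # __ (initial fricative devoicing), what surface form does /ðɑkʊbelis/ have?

/ð/ satisfies [−sonorant, +continuant, +voice] and sits in # __. The [−voice] counterpart of the voiced dental fricative is /θ/. Other segments in /ðɑkʊbelis/ either fail the structural description or are not in the environment, so the surface form is [θɑkʊbelis].

[θɑkʊbelis]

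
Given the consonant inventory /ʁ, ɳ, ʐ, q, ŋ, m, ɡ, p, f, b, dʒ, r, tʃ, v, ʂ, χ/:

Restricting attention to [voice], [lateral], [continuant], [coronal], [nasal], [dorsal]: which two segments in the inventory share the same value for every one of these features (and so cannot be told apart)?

On the given features, /ʐ/ and /r/ have an identical profile: [+voice], [−lateral], [+continuant], [+coronal], [−nasal], [−dorsal]. No other two segments in the inventory coincide on all 6 features. (They do differ in [sonorant], [strident] and [anterior], which are not among the given features.)

ʐ, r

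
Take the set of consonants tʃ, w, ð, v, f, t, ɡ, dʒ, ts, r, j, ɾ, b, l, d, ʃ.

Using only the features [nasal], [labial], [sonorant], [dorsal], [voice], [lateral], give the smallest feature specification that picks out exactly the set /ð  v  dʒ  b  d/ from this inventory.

[-sonorant, +voice, -dorsal]

/ð, v, dʒ, b, d/ are all [-sonorant], [+voice], [-dorsal], and no other segment in the inventory matches all three values. Dropping any one of them over-generates: [+voice, -dorsal] alone would also admit /r, ɾ, l/; [-sonorant, -dorsal] alone would also admit /tʃ, f, t, ts, …/; [-sonorant, +voice] alone would also admit /ɡ/. No other combination of two listed features picks out exactly this set either, so fewer than three features will not do.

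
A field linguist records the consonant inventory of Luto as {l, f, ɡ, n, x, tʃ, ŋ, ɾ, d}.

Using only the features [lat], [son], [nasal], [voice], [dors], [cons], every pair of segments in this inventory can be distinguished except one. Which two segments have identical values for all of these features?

tʃ, f

Both /tʃ/ and /f/ are [−lateral], [−sonorant], [−nasal], [−voice], [−dorsal], [+consonantal]. Since the list omits [continuant], [labial] and [coronal] — which do distinguish the voiceless postalveolar affricate from the voiceless labiodental fricative — this pair collapses; all other pairs remain distinct.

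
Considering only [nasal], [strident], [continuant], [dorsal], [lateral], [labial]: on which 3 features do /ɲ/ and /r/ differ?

[nasal], [continuant], [dorsal]

The two segments share [−strident], [−lateral], [−labial]. The only features from the list on which they differ: /ɲ/ is [+nasal] while /r/ is [−nasal]; /ɲ/ is [−continuant] while /r/ is [+continuant]; /ɲ/ is [+dorsal] while /r/ is [−dorsal].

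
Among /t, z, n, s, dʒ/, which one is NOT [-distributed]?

Every segment except /dʒ/ is [-distributed]. /dʒ/ (voiced postalveolar affricate) is [+distributed], so it is the exception.

dʒ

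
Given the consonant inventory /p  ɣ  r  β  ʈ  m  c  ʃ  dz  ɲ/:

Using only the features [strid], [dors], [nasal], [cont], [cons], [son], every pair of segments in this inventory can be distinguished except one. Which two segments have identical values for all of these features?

p, ʈ

On the given features, /p/ and /ʈ/ have an identical profile: [−strident], [−dorsal], [−nasal], [−continuant], [+consonantal], [−sonorant]. No other two segments in the inventory coincide on all 6 features. (They do differ in [labial] and [coronal], which are not among the given features.)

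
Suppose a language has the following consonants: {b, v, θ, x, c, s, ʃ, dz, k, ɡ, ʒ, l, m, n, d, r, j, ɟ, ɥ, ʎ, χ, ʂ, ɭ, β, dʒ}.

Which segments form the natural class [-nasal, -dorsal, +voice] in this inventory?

Checking each segment against [-nasal], [-dorsal], [+voice]: /b/ (voiced bilabial stop), /v/ (voiced labiodental fricative), /dz/ (voiced alveolar affricate), /ʒ/ (voiced postalveolar fricative), /l/ (alveolar lateral approximant), /d/ (voiced alveolar stop), among others, satisfy every feature; every other segment in the inventory fails at least one.

b, v, dz, ʒ, l, d, r, ɭ, β, dʒ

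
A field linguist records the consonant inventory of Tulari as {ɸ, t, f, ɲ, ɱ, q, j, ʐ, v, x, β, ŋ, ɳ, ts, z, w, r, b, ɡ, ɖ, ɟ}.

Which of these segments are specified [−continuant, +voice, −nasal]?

Eliminate segments failing any feature: /ɸ, f, j, ʐ, v, x, β, z, w, r/ are [+continuant]; /t, q, ts/ are [−voice]; /ɲ, ɱ, ŋ, ɳ/ are [+nasal]. The remaining /b, ɡ, ɖ, ɟ/ satisfy [−continuant], [+voice], [−nasal].

b, ɡ, ɖ, ɟ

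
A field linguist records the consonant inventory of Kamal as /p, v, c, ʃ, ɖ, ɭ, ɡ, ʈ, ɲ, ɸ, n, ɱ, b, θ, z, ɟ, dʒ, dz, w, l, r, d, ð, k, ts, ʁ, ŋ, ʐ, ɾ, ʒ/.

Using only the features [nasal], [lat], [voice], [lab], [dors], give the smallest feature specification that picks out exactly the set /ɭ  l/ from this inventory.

[+lat]

The target set is precisely the extension of [+lateral] in this inventory.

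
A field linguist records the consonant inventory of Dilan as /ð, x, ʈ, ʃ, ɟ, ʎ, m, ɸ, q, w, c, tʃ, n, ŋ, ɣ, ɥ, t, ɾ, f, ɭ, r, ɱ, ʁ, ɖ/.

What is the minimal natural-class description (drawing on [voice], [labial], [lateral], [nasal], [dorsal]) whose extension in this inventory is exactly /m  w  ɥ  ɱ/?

Every target segment is [+voice], [+labial]; each remaining inventory member fails at least one of these. Each conjunct is needed — [+labial] alone would also admit /ɸ, f/; [+voice] alone would also admit /ð, ɟ, ʎ, n, …/ — and no other single listed feature has exactly this extension, so two is the minimum.

[+voice, +labial]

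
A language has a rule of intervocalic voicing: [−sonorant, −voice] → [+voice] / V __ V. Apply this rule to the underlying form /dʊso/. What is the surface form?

[dʊzo]

Only /s/ occurs between two vowels (/ʊ/ __ /o/) and matches the structural description. It is a voiceless alveolar fricative, so [−sonorant, −voice] holds; changing it to [+voice] with all other features held fixed yields /z/ (voiced alveolar fricative). No other segment meets both the structural description and the environment, so the output is [dʊzo].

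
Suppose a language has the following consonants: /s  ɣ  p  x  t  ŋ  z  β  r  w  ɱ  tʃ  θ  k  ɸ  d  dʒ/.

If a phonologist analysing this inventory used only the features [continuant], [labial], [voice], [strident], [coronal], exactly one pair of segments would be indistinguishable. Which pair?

/β/ (voiced bilabial fricative) and /w/ (labial-velar glide) are both [+continuant], [+labial], [+voice], [−strident], [−coronal], so none of the listed features separates them. (They do differ in [sonorant], [round] and [dorsal], which are not among the given features.) Every other pair in the inventory differs on at least one listed feature.

β, w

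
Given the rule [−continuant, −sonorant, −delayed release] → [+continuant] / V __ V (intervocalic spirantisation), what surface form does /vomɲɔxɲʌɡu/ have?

[vomɲɔxɲʌɣu]

/ɡ/ satisfies [−continuant, −sonorant, −delayed release] and sits in V __ V. The [+continuant] counterpart of the voiced velar stop is /ɣ/. Other segments in /vomɲɔxɲʌɡu/ either fail the structural description or are not in the environment, so the surface form is [vomɲɔxɲʌɣu].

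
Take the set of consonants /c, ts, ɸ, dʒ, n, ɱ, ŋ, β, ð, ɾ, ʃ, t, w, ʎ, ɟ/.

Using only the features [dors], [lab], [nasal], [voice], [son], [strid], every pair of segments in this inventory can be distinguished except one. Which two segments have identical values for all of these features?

/ts/ (voiceless alveolar affricate) and /ʃ/ (voiceless postalveolar fricative) are both [−dorsal], [−labial], [−nasal], [−voice], [−sonorant], [+strident], so none of the listed features separates them. (They do differ in [continuant], [anterior] and [distributed], which are not among the given features.) Every other pair in the inventory differs on at least one listed feature.

ts, ʃ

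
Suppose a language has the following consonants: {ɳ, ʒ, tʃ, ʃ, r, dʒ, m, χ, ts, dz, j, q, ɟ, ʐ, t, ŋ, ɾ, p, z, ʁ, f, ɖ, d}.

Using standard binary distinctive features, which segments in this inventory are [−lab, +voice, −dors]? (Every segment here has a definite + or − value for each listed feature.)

ɳ, ʒ, r, dʒ, dz, ʐ, ɾ, z, ɖ, d

Among the inventory, the [−labial] segments are /ɳ, ʒ, tʃ, ʃ, r, dʒ, χ, ts, dz, j, q, ɟ, ʐ, t, ŋ, ɾ, z, ʁ, ɖ, d/.
Among these, [+voice] gives /ɳ, ʒ, r, dʒ, dz, j, ɟ, ʐ, ŋ, ɾ, z, ʁ, ɖ, d/.
Among these, [−dorsal] leaves /ɳ, ʒ, r, dʒ, dz, ʐ, ɾ, z, ɖ, d/.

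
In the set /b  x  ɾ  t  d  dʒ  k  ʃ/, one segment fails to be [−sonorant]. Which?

ɾ

Every segment except /ɾ/ is [−sonorant]. /ɾ/ (alveolar tap) is [+sonorant], so it is the exception.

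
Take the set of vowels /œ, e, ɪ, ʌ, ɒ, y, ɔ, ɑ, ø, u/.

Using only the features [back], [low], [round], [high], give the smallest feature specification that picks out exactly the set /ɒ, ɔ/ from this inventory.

The class [−high], [+back], [+round] has exactly /ɒ, ɔ/ as its extension in this inventory. No smaller conjunction from the listed features achieves this: [+back, +round] alone would also admit /u/; [−high, +round] alone would also admit /œ, ø/; [−high, +back] alone would also admit /ʌ, ɑ/; and checking the remaining two-feature bundles turns up none with this extension.

[−high, +back, +round]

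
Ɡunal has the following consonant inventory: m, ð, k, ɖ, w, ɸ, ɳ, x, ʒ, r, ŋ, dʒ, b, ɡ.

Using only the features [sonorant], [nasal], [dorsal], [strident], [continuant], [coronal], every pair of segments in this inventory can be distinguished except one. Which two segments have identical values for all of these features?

k, ɡ

/k/ (voiceless velar stop) and /ɡ/ (voiced velar stop) are both [−sonorant], [−nasal], [+dorsal], [−strident], [−continuant], [−coronal], so none of the listed features separates them. (They do differ in [voice], which is not among the given features.) Every other pair in the inventory differs on at least one listed feature.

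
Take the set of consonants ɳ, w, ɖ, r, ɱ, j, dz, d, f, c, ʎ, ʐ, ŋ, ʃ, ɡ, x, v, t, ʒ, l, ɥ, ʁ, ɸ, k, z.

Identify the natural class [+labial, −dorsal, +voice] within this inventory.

First, the [+labial] segments are /w, ɱ, f, v, ɥ, ɸ/.
Then [−dorsal] gives /ɱ, f, v, ɸ/.
Intersecting with [+voice] leaves /ɱ, v/.

ɱ, v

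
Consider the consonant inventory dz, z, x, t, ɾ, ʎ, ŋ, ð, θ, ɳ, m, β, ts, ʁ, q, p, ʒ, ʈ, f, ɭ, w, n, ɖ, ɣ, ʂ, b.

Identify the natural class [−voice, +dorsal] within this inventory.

x, q

Checking each segment against [−voice], [+dorsal]: /x/ (voiceless velar fricative), /q/ (voiceless uvular stop) satisfy every feature; every other segment in the inventory fails at least one.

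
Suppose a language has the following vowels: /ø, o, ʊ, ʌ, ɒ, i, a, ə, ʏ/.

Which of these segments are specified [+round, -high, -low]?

First, the [+round] segments are /ø, o, ʊ, ɒ, ʏ/.
Among these, [-high] gives /ø, o, ɒ/.
Intersecting with [-low] leaves /ø, o/.

ø, o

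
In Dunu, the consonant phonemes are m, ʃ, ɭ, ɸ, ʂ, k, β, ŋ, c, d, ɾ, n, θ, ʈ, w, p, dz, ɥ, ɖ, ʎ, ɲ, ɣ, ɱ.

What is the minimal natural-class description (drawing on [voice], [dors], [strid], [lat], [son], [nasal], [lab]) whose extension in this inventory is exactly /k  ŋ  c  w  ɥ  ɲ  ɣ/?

Every target segment is [−lateral], [+dorsal]; each remaining inventory member fails at least one of these. Each conjunct is needed — [+dorsal] alone would also admit /ʎ/; [−lateral] alone would also admit /m, ʃ, ɸ, ʂ, …/ — and no other single listed feature has exactly this extension, so two is the minimum.

[−lat, +dors]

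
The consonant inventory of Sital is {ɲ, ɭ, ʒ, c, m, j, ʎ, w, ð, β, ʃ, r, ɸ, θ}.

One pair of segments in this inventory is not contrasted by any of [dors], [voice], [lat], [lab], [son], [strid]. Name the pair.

On the given features, /j/ and /ɲ/ have an identical profile: [+dorsal], [+voice], [−lateral], [−labial], [+sonorant], [−strident]. No other two segments in the inventory coincide on all 6 features. (They do differ in [nasal] and [continuant], which are not among the given features.)

j, ɲ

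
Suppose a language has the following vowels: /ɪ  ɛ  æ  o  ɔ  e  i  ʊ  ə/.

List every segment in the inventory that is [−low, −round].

ɪ, ɛ, e, i, ə

Eliminate segments failing any feature: /æ/ is [+low]; /o, ɔ, ʊ/ are [+round]. The remaining /ɪ, ɛ, e, i, ə/ satisfy [−low], [−round].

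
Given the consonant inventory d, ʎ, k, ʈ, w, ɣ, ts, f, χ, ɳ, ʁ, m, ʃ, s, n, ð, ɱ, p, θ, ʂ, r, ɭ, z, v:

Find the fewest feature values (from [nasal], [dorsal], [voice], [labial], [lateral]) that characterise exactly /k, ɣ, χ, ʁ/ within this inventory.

[−lateral, −labial, +dorsal]

/k, ɣ, χ, ʁ/ are all [−lateral], [−labial], [+dorsal], and no other segment in the inventory matches all three values. Dropping any one of them over-generates: [−labial, +dorsal] alone would also admit /ʎ/; [−lateral, +dorsal] alone would also admit /w/; [−lateral, −labial] alone would also admit /d, ʈ, ts, ɳ, …/. No other combination of two listed features picks out exactly this set either, so fewer than three features will not do.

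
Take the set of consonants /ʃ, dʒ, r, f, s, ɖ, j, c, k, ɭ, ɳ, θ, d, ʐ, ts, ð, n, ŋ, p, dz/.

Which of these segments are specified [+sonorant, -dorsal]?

r, ɭ, ɳ, n

Eliminate segments failing any feature: /ʃ, dʒ, f, s, ɖ, c, k, θ, d, ʐ, ts, ð, p, dz/ are [-sonorant]; /j, ŋ/ are [+dorsal]. The remaining /r, ɭ, ɳ, n/ satisfy [+sonorant], [-dorsal].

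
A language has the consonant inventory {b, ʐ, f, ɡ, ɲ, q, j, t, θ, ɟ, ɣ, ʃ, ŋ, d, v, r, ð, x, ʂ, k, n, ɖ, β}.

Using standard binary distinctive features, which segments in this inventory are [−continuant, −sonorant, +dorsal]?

ɡ, q, ɟ, k

The [−continuant] segments are /b, ɡ, ɲ, q, t, ɟ, ŋ, d, k, n, ɖ/.
Within that set, [−sonorant] gives /b, ɡ, q, t, ɟ, d, k, ɖ/.
Intersecting with [+dorsal] leaves /ɡ, q, ɟ, k/.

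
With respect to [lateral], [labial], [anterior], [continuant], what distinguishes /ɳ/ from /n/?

[anterior]

The two segments share [-lateral], [-labial], [-continuant]. The only feature from the list on which they differ: /ɳ/ is [-anterior] while /n/ is [+anterior].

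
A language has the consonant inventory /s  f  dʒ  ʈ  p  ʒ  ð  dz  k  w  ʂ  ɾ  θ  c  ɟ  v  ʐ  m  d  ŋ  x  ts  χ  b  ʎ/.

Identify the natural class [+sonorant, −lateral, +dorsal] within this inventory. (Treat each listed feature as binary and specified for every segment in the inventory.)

w, ŋ

Eliminate segments failing any feature: /s, f, dʒ, ʈ, p, ʒ, ð, dz, k, ʂ, θ, c, ɟ, v, ʐ, d, x, ts, χ, b/ are [−sonorant]; /ɾ, m/ are [−dorsal]; /ʎ/ is [+lateral]. The remaining /w, ŋ/ satisfy [+sonorant], [−lateral], [+dorsal].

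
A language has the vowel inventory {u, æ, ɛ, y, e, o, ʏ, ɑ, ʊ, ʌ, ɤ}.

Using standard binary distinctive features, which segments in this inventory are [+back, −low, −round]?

Checking each segment against [+back], [−low], [−round]: /ʌ/ (mid back unrounded lax vowel), /ɤ/ (mid back unrounded tense vowel) satisfy every feature; every other segment in the inventory fails at least one.

ʌ, ɤ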